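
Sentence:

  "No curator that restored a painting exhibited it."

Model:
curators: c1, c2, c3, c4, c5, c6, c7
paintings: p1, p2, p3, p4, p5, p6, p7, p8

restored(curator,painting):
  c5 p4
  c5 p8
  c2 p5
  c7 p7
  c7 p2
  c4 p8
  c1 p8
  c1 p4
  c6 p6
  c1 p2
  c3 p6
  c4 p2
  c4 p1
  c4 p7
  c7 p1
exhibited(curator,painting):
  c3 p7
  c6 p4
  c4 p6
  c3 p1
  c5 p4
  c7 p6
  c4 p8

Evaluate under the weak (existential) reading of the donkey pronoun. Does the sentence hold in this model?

"it" takes "a painting" as antecedent — a donkey pronoun bound across the clause boundary.
Truth condition: for no (c,p) with restored(c,p) does exhibited(c,p) hold.
Restrictor pairs — does the scope hold? (c1,p2):fails  (c1,p4):fails  (c1,p8):fails  (c2,p5):fails  (c3,p6):fails  (c4,p1):fails  (c4,p2):fails  (c4,p7):fails  (c4,p8):holds  (c5,p4):holds  (c5,p8):fails  (c6,p6):fails  (c7,p1):fails  (c7,p2):fails  (c7,p7):fails
Scope holds for 2 pair(s), so the sentence is false.

False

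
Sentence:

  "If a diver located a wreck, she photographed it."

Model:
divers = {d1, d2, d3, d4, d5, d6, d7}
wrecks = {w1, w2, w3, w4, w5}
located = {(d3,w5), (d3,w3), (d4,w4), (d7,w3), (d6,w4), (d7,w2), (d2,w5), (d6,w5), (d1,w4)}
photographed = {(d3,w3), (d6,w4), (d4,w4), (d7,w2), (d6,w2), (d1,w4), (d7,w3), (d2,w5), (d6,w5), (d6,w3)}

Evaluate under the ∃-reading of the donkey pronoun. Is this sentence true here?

"it" takes "a wreck" as antecedent — a donkey pronoun bound across the clause boundary.
Weak reading: every diver d with some located-wreck has at least one located-wreck w such that photographed(d,w).
Per diver: d1:✓  d2:✓  d3:✓  d4:✓  d6:✓  d7:✓
Every diver in the restrictor has a witness.

True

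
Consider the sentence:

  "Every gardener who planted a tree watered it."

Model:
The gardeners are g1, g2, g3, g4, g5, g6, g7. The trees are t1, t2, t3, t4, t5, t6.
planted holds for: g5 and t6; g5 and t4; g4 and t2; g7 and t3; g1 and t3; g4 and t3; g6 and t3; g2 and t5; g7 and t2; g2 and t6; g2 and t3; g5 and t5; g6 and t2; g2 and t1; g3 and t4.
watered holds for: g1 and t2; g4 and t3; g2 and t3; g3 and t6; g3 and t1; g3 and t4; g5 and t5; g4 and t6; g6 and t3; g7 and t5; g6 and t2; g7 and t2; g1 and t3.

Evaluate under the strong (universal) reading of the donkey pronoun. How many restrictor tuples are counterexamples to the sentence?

"it" takes "a tree" as antecedent — a donkey pronoun bound across the clause boundary.
Strong reading: for every (g,t) with planted(g,t), watered(g,t).
Restrictor pairs: (g1,t3) ✓  (g2,t1) ✗  (g2,t3) ✓  (g2,t5) ✗  (g2,t6) ✗  (g3,t4) ✓  (g4,t2) ✗  (g4,t3) ✓  (g5,t4) ✗  (g5,t5) ✓  (g5,t6) ✗  (g6,t2) ✓  (g6,t3) ✓  (g7,t2) ✓  (g7,t3) ✗
Counterexamples (restrictor pairs failing the scope): 7.

7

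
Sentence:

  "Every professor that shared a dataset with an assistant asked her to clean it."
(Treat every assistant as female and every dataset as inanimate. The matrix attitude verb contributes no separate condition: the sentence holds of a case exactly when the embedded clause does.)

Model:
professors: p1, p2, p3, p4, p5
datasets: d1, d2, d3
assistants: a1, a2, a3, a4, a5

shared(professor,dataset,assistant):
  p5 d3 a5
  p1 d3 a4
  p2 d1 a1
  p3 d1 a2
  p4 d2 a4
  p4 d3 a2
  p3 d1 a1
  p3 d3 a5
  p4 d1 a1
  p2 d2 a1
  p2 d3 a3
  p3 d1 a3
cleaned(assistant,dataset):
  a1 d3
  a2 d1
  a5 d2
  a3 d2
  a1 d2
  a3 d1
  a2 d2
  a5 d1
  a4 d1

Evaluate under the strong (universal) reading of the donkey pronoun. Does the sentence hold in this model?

"her" takes "an assistant" as antecedent and "it" takes "a dataset"; both are donkey pronouns co-varying with the restrictor.
Strong reading: for every (p,d,a) with shared(p,d,a), cleaned(a,d).
Restrictor triples: (p1,d3,a4)→cleaned(a4,d3) ✗  (p2,d1,a1)→cleaned(a1,d1) ✗  (p2,d2,a1)→cleaned(a1,d2) ✓  (p2,d3,a3)→cleaned(a3,d3) ✗  (p3,d1,a1)→cleaned(a1,d1) ✗  (p3,d1,a2)→cleaned(a2,d1) ✓  (p3,d1,a3)→cleaned(a3,d1) ✓  (p3,d3,a5)→cleaned(a5,d3) ✗  (p4,d1,a1)→cleaned(a1,d1) ✗  (p4,d2,a4)→cleaned(a4,d2) ✗  (p4,d3,a2)→cleaned(a2,d3) ✗  (p5,d3,a5)→cleaned(a5,d3) ✗
Counterexample: (p1,d3,a4) — cleaned(a4,d3) does not hold.

False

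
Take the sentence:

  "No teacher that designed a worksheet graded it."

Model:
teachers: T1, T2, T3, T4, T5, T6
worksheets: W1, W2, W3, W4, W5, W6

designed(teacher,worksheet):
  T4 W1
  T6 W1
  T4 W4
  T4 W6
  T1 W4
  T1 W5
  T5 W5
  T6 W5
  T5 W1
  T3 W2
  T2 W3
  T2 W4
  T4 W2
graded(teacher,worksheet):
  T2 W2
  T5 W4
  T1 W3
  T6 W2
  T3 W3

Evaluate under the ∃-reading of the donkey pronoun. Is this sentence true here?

"it" takes "a worksheet" as antecedent — a donkey pronoun bound across the clause boundary.
Truth condition: for no (t,w) with designed(t,w) does graded(t,w) hold.
Restrictor pairs — does the scope hold? (T1,W4):fails  (T1,W5):fails  (T2,W3):fails  (T2,W4):fails  (T3,W2):fails  (T4,W1):fails  (T4,W2):fails  (T4,W4):fails  (T4,W6):fails  (T5,W1):fails  (T5,W5):fails  (T6,W1):fails  (T6,W5):fails
Scope holds for no restrictor pair, so the sentence is true.

True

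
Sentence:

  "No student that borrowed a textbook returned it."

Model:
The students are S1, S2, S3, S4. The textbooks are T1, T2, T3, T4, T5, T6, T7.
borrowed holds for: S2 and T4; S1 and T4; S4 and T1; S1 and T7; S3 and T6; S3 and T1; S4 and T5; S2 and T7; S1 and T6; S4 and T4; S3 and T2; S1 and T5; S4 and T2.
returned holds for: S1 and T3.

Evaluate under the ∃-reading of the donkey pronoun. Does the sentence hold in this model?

True

"it" takes "a textbook" as antecedent — a donkey pronoun bound across the clause boundary.
Truth condition: for no (s,t) with borrowed(s,t) does returned(s,t) hold.
Restrictor pairs — does the scope hold? (S1,T4):fails  (S1,T5):fails  (S1,T6):fails  (S1,T7):fails  (S2,T4):fails  (S2,T7):fails  (S3,T1):fails  (S3,T2):fails  (S3,T6):fails  (S4,T1):fails  (S4,T2):fails  (S4,T4):fails  (S4,T5):fails
Scope holds for no restrictor pair, so the sentence is true.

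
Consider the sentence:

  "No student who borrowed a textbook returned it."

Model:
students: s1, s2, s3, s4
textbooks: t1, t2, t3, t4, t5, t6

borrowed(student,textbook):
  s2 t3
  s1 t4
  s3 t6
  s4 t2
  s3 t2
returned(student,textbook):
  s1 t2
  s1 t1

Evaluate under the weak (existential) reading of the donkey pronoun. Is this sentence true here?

"it" takes "a textbook" as antecedent — a donkey pronoun bound across the clause boundary.
Truth condition: for no (s,t) with borrowed(s,t) does returned(s,t) hold.
Restrictor pairs — does the scope hold? (s1,t4):fails  (s2,t3):fails  (s3,t2):fails  (s3,t6):fails  (s4,t2):fails
Scope holds for no restrictor pair, so the sentence is true.

True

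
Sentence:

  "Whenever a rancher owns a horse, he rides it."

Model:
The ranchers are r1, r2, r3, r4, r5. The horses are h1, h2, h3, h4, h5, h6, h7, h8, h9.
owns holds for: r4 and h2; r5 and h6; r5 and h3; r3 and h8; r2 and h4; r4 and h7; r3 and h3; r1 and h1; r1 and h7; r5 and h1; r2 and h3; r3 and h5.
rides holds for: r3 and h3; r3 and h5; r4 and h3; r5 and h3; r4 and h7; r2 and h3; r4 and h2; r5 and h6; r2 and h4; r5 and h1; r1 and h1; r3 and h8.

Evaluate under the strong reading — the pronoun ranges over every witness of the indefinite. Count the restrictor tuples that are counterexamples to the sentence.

1

"it" takes "a horse" as antecedent — a donkey pronoun bound across the clause boundary.
Strong reading: for every (r,h) with owns(r,h), rides(r,h).
Restrictor pairs: (r1,h1) ✓  (r1,h7) ✗  (r2,h3) ✓  (r2,h4) ✓  (r3,h3) ✓  (r3,h5) ✓  (r3,h8) ✓  (r4,h2) ✓  (r4,h7) ✓  (r5,h1) ✓  (r5,h3) ✓  (r5,h6) ✓
Counterexamples (restrictor pairs failing the scope): 1.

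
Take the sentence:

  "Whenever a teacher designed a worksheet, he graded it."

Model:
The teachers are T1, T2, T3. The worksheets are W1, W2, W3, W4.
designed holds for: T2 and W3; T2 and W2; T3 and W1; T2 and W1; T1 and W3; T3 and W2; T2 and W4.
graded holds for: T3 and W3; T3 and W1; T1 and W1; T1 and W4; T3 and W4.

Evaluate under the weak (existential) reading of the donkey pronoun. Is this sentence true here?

False

"it" takes "a worksheet" as antecedent — a donkey pronoun bound across the clause boundary.
Weak reading: every teacher t with some designed-worksheet has at least one designed-worksheet w such that graded(t,w).
Per teacher: T1:✗  T2:✗  T3:✓
T1 has no witness among its designed-worksheets.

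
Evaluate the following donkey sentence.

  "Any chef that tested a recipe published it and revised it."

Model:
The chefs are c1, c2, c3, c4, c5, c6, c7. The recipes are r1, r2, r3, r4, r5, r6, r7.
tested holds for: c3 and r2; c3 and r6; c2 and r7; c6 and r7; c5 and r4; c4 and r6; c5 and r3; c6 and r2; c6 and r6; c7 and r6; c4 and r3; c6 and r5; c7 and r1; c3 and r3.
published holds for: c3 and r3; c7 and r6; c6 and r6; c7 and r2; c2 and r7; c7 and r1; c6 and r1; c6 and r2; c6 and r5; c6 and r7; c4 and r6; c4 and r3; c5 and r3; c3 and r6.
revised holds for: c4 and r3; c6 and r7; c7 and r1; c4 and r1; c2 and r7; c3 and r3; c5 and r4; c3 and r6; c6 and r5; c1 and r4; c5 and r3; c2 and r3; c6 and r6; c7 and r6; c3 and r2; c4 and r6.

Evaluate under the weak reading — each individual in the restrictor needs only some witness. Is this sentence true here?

True

"it" takes "a recipe" as antecedent — a donkey pronoun bound across the clause boundary.
Weak reading: every chef c with some tested-recipe has at least one tested-recipe r such that published(c,r) ∧ revised(c,r).
Per chef: c2:✓  c3:✓  c4:✓  c5:✓  c6:✓  c7:✓
Every chef in the restrictor has a witness.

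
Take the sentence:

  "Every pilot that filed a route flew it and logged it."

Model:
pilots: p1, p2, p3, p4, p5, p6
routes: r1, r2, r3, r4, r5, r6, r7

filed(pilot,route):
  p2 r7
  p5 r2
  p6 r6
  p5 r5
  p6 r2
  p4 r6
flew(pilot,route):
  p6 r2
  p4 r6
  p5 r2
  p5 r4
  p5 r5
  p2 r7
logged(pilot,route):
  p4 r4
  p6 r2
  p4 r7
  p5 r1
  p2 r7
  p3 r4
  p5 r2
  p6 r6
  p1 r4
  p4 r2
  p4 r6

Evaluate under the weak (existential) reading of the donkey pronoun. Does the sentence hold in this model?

True

"it" takes "a route" as antecedent — a donkey pronoun bound across the clause boundary.
Weak reading: every pilot p with some filed-route has at least one filed-route r such that flew(p,r) ∧ logged(p,r).
Per pilot: p2:✓  p4:✓  p5:✓  p6:✓
Every pilot in the restrictor has a witness.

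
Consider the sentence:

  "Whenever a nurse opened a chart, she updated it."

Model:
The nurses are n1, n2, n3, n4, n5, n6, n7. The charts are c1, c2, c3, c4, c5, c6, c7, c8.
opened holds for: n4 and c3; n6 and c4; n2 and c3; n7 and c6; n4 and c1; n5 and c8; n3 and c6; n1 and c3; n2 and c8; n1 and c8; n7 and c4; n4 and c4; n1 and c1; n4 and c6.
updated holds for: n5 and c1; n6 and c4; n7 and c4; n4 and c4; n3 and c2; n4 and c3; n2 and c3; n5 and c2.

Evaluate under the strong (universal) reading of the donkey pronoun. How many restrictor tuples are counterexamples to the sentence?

"it" takes "a chart" as antecedent — a donkey pronoun bound across the clause boundary.
Strong reading: for every (n,c) with opened(n,c), updated(n,c).
Restrictor pairs: (n1,c1) ✗  (n1,c3) ✗  (n1,c8) ✗  (n2,c3) ✓  (n2,c8) ✗  (n3,c6) ✗  (n4,c1) ✗  (n4,c3) ✓  (n4,c4) ✓  (n4,c6) ✗  (n5,c8) ✗  (n6,c4) ✓  (n7,c4) ✓  (n7,c6) ✗
Counterexamples (restrictor pairs failing the scope): 9.

9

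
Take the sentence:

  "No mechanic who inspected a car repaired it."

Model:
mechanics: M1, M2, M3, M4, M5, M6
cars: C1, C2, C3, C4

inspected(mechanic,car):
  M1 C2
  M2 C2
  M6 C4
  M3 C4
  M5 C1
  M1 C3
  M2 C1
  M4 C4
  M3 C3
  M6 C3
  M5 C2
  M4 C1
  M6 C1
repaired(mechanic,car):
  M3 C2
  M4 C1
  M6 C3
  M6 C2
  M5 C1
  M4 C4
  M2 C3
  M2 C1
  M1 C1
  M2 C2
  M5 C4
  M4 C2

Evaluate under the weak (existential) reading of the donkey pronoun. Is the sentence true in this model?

False

"it" takes "a car" as antecedent — a donkey pronoun bound across the clause boundary.
Truth condition: for no (m,c) with inspected(m,c) does repaired(m,c) hold.
Restrictor pairs — does the scope hold? (M1,C2):fails  (M1,C3):fails  (M2,C1):holds  (M2,C2):holds  (M3,C3):fails  (M3,C4):fails  (M4,C1):holds  (M4,C4):holds  (M5,C1):holds  (M5,C2):fails  (M6,C1):fails  (M6,C3):holds  (M6,C4):fails
Scope holds for 6 pair(s), so the sentence is false.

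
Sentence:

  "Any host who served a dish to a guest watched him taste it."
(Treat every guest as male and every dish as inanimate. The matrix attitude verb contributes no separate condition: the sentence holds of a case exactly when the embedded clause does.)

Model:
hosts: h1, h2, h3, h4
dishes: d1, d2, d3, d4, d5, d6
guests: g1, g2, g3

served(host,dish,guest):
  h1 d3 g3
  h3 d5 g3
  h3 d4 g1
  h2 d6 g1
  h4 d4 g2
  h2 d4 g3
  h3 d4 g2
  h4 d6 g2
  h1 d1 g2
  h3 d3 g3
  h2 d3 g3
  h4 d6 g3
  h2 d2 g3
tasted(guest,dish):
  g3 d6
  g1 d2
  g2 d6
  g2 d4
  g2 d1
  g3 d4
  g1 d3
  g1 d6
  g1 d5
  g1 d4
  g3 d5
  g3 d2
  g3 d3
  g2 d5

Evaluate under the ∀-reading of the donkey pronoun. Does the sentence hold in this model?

"him" takes "a guest" as antecedent and "it" takes "a dish"; both are donkey pronouns co-varying with the restrictor.
Strong reading: for every (h,d,g) with served(h,d,g), tasted(g,d).
Restrictor triples: (h1,d1,g2)→tasted(g2,d1) ✓  (h1,d3,g3)→tasted(g3,d3) ✓  (h2,d2,g3)→tasted(g3,d2) ✓  (h2,d3,g3)→tasted(g3,d3) ✓  (h2,d4,g3)→tasted(g3,d4) ✓  (h2,d6,g1)→tasted(g1,d6) ✓  (h3,d3,g3)→tasted(g3,d3) ✓  (h3,d4,g1)→tasted(g1,d4) ✓  (h3,d4,g2)→tasted(g2,d4) ✓  (h3,d5,g3)→tasted(g3,d5) ✓  (h4,d4,g2)→tasted(g2,d4) ✓  (h4,d6,g2)→tasted(g2,d6) ✓  (h4,d6,g3)→tasted(g3,d6) ✓
Every restrictor triple satisfies the scope.

True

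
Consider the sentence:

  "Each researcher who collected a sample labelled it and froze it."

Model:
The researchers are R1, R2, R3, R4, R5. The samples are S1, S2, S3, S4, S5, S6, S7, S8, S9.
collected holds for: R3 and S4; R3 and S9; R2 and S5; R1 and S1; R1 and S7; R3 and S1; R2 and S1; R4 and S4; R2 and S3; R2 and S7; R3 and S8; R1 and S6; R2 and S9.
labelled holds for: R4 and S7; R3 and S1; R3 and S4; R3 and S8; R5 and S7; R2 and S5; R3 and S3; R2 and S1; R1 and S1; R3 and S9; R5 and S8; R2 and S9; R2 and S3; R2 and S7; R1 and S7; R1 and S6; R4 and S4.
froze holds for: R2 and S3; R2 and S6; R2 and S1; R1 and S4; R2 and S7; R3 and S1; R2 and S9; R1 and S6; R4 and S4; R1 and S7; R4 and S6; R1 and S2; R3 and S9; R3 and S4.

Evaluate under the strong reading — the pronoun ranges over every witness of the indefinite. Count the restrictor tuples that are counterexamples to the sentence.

"it" takes "a sample" as antecedent — a donkey pronoun bound across the clause boundary.
Strong reading: for every (r,s) with collected(r,s), labelled(r,s) ∧ froze(r,s).
Restrictor pairs: (R1,S1) ✗  (R1,S6) ✓  (R1,S7) ✓  (R2,S1) ✓  (R2,S3) ✓  (R2,S5) ✗  (R2,S7) ✓  (R2,S9) ✓  (R3,S1) ✓  (R3,S4) ✓  (R3,S8) ✗  (R3,S9) ✓  (R4,S4) ✓
Counterexamples (restrictor pairs failing the scope): 3.

3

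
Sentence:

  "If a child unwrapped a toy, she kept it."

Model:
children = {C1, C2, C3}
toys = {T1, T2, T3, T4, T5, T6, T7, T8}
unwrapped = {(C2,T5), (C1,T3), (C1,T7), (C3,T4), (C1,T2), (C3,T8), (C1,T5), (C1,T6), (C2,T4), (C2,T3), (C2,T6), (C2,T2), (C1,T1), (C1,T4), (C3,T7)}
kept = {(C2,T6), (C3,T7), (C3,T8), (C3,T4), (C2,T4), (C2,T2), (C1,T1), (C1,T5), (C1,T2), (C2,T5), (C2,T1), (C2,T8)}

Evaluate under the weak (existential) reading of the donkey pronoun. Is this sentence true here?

"it" takes "a toy" as antecedent — a donkey pronoun bound across the clause boundary.
Weak reading: every child c with some unwrapped-toy has at least one unwrapped-toy t such that kept(c,t).
Per child: C1:✓  C2:✓  C3:✓
Every child in the restrictor has a witness.

True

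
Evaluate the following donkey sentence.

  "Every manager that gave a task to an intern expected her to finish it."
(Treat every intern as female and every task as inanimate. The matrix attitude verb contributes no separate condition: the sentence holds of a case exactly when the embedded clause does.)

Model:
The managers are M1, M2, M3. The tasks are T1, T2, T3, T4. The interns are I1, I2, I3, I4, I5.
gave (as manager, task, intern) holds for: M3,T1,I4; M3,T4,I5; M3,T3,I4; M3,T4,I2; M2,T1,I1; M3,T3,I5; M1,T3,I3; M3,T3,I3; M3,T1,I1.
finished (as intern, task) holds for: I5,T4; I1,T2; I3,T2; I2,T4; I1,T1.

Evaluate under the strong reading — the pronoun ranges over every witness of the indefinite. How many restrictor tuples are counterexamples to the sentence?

5

"her" takes "an intern" as antecedent and "it" takes "a task"; both are donkey pronouns co-varying with the restrictor.
Strong reading: for every (m,t,i) with gave(m,t,i), finished(i,t).
Restrictor triples: (M1,T3,I3)→finished(I3,T3) ✗  (M2,T1,I1)→finished(I1,T1) ✓  (M3,T1,I1)→finished(I1,T1) ✓  (M3,T1,I4)→finished(I4,T1) ✗  (M3,T3,I3)→finished(I3,T3) ✗  (M3,T3,I4)→finished(I4,T3) ✗  (M3,T3,I5)→finished(I5,T3) ✗  (M3,T4,I2)→finished(I2,T4) ✓  (M3,T4,I5)→finished(I5,T4) ✓
Counterexamples (restrictor triples failing the scope): 5.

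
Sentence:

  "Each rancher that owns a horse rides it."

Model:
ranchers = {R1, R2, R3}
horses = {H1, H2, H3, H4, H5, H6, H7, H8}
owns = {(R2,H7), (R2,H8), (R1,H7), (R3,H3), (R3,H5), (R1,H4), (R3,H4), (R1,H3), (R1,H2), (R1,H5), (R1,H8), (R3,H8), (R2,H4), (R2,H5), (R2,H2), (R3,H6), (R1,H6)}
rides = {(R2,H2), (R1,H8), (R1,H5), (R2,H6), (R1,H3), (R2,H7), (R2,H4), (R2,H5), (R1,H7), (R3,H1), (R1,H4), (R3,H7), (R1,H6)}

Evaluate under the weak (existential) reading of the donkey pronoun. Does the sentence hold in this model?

False

"it" takes "a horse" as antecedent — a donkey pronoun bound across the clause boundary.
Weak reading: every rancher r with some owns-horse has at least one owns-horse h such that rides(r,h).
Per rancher: R1:✓  R2:✓  R3:✗
R3 has no witness among its owns-horses.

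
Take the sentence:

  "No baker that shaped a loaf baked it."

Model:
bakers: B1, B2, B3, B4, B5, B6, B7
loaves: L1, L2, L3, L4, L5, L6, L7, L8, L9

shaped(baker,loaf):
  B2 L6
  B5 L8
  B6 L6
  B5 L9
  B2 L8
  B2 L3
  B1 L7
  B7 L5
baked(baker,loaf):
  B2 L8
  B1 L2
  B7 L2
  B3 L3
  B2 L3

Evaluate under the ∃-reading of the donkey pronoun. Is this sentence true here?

False

"it" takes "a loaf" as antecedent — a donkey pronoun bound across the clause boundary.
Truth condition: for no (b,l) with shaped(b,l) does baked(b,l) hold.
Restrictor pairs — does the scope hold? (B1,L7):fails  (B2,L3):holds  (B2,L6):fails  (B2,L8):holds  (B5,L8):fails  (B5,L9):fails  (B6,L6):fails  (B7,L5):fails
Scope holds for 2 pair(s), so the sentence is false.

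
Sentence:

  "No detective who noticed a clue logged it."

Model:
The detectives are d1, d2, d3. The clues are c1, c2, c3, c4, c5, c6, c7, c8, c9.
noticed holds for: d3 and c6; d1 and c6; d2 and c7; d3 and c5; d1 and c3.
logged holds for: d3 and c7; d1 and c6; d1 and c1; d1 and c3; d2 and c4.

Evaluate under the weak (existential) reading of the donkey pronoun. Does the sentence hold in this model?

False

"it" takes "a clue" as antecedent — a donkey pronoun bound across the clause boundary.
Truth condition: for no (d,c) with noticed(d,c) does logged(d,c) hold.
Restrictor pairs — does the scope hold? (d1,c3):holds  (d1,c6):holds  (d2,c7):fails  (d3,c5):fails  (d3,c6):fails
Scope holds for 2 pair(s), so the sentence is false.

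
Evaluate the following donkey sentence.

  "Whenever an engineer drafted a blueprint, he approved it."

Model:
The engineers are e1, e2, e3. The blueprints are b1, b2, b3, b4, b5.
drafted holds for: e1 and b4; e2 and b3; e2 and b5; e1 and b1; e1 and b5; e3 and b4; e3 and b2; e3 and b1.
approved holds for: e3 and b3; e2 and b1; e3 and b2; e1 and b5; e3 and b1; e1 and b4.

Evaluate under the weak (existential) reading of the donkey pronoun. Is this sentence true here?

False

"it" takes "a blueprint" as antecedent — a donkey pronoun bound across the clause boundary.
Weak reading: every engineer e with some drafted-blueprint has at least one drafted-blueprint b such that approved(e,b).
Per engineer: e1:✓  e2:✗  e3:✓
e2 has no witness among its drafted-blueprints.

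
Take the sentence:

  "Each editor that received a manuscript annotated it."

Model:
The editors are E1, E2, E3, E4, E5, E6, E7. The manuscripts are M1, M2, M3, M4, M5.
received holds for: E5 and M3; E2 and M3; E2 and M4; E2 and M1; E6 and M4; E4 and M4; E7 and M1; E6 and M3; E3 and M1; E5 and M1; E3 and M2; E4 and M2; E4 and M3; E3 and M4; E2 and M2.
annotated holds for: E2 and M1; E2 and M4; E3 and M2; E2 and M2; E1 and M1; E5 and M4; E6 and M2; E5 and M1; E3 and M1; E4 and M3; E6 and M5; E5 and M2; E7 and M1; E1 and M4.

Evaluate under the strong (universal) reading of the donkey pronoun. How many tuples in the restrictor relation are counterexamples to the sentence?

"it" takes "a manuscript" as antecedent — a donkey pronoun bound across the clause boundary.
Strong reading: for every (e,m) with received(e,m), annotated(e,m).
Restrictor pairs: (E2,M1) ✓  (E2,M2) ✓  (E2,M3) ✗  (E2,M4) ✓  (E3,M1) ✓  (E3,M2) ✓  (E3,M4) ✗  (E4,M2) ✗  (E4,M3) ✓  (E4,M4) ✗  (E5,M1) ✓  (E5,M3) ✗  (E6,M3) ✗  (E6,M4) ✗  (E7,M1) ✓
Counterexamples (restrictor pairs failing the scope): 7.

7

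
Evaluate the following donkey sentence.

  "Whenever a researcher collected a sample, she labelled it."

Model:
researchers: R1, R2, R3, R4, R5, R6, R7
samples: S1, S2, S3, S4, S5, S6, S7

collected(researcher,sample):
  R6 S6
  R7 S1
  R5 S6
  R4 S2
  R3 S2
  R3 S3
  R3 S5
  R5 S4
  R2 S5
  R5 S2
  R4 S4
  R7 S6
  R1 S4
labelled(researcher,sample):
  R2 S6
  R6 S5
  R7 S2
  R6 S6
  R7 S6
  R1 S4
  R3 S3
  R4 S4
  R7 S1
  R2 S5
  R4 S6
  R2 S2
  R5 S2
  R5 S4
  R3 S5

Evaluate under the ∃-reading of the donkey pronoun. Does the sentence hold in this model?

"it" takes "a sample" as antecedent — a donkey pronoun bound across the clause boundary.
Weak reading: every researcher r with some collected-sample has at least one collected-sample s such that labelled(r,s).
Per researcher: R1:✓  R2:✓  R3:✓  R4:✓  R5:✓  R6:✓  R7:✓
Every researcher in the restrictor has a witness.

True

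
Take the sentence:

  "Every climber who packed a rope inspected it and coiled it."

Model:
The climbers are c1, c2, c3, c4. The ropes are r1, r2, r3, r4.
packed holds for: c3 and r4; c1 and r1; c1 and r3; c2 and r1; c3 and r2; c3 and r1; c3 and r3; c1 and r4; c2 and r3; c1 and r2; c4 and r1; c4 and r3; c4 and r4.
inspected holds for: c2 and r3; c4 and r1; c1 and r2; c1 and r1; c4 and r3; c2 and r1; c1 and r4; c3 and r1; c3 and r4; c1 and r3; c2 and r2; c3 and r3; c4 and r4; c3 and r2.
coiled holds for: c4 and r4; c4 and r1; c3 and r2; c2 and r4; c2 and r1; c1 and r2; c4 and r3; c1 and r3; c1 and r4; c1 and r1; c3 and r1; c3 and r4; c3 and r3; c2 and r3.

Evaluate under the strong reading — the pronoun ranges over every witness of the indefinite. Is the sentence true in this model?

"it" takes "a rope" as antecedent — a donkey pronoun bound across the clause boundary.
Strong reading: for every (c,r) with packed(c,r), inspected(c,r) ∧ coiled(c,r).
Restrictor pairs: (c1,r1) ✓  (c1,r2) ✓  (c1,r3) ✓  (c1,r4) ✓  (c2,r1) ✓  (c2,r3) ✓  (c3,r1) ✓  (c3,r2) ✓  (c3,r3) ✓  (c3,r4) ✓  (c4,r1) ✓  (c4,r3) ✓  (c4,r4) ✓
Every restrictor pair satisfies the scope.

True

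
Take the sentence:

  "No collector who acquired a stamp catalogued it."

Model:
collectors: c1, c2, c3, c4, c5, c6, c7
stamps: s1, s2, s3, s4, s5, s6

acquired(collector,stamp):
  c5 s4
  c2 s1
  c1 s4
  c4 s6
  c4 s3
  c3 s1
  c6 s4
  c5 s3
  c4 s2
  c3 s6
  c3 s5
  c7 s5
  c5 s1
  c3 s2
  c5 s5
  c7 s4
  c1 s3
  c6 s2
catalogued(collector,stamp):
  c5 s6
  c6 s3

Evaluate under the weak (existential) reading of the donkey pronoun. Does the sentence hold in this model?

"it" takes "a stamp" as antecedent — a donkey pronoun bound across the clause boundary.
Truth condition: for no (c,s) with acquired(c,s) does catalogued(c,s) hold.
Restrictor pairs — does the scope hold? (c1,s3):fails  (c1,s4):fails  (c2,s1):fails  (c3,s1):fails  (c3,s2):fails  (c3,s5):fails  (c3,s6):fails  (c4,s2):fails  (c4,s3):fails  (c4,s6):fails  (c5,s1):fails  (c5,s3):fails  (c5,s4):fails  (c5,s5):fails  (c6,s2):fails  (c6,s4):fails  (c7,s4):fails  (c7,s5):fails
Scope holds for no restrictor pair, so the sentence is true.

True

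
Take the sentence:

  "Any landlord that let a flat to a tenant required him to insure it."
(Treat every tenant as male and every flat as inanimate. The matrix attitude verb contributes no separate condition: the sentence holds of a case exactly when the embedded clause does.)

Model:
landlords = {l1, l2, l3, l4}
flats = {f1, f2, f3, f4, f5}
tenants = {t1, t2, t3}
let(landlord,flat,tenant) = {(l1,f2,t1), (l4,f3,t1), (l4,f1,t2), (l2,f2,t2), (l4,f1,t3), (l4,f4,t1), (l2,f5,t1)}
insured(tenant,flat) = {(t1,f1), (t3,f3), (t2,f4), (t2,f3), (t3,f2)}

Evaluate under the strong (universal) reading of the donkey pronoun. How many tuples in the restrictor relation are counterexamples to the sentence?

"him" takes "a tenant" as antecedent and "it" takes "a flat"; both are donkey pronouns co-varying with the restrictor.
Strong reading: for every (l,f,t) with let(l,f,t), insured(t,f).
Restrictor triples: (l1,f2,t1)→insured(t1,f2) ✗  (l2,f2,t2)→insured(t2,f2) ✗  (l2,f5,t1)→insured(t1,f5) ✗  (l4,f1,t2)→insured(t2,f1) ✗  (l4,f1,t3)→insured(t3,f1) ✗  (l4,f3,t1)→insured(t1,f3) ✗  (l4,f4,t1)→insured(t1,f4) ✗
Counterexamples (restrictor triples failing the scope): 7.

7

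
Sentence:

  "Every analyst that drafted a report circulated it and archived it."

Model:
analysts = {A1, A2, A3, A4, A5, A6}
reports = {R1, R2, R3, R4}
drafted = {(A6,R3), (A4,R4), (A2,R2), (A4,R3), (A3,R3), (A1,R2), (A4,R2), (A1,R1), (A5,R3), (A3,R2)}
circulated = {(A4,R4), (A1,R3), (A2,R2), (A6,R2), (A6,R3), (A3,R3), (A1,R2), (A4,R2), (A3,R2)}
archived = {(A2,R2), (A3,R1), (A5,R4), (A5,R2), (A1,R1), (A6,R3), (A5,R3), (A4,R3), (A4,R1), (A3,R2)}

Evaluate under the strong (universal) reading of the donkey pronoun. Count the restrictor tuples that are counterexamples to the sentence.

7

"it" takes "a report" as antecedent — a donkey pronoun bound across the clause boundary.
Strong reading: for every (a,r) with drafted(a,r), circulated(a,r) ∧ archived(a,r).
Restrictor pairs: (A1,R1) ✗  (A1,R2) ✗  (A2,R2) ✓  (A3,R2) ✓  (A3,R3) ✗  (A4,R2) ✗  (A4,R3) ✗  (A4,R4) ✗  (A5,R3) ✗  (A6,R3) ✓
Counterexamples (restrictor pairs failing the scope): 7.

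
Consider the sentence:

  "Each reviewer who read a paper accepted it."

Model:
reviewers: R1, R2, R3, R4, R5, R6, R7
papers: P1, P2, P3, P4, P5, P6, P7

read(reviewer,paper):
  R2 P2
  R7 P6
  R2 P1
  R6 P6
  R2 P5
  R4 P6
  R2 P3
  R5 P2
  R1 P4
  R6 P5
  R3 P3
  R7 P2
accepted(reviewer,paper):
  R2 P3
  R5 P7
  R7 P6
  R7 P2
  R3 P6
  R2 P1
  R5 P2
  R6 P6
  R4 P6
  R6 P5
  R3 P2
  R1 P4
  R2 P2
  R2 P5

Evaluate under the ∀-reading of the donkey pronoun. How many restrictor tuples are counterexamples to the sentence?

1

"it" takes "a paper" as antecedent — a donkey pronoun bound across the clause boundary.
Strong reading: for every (r,p) with read(r,p), accepted(r,p).
Restrictor pairs: (R1,P4) ✓  (R2,P1) ✓  (R2,P2) ✓  (R2,P3) ✓  (R2,P5) ✓  (R3,P3) ✗  (R4,P6) ✓  (R5,P2) ✓  (R6,P5) ✓  (R6,P6) ✓  (R7,P2) ✓  (R7,P6) ✓
Counterexamples (restrictor pairs failing the scope): 1.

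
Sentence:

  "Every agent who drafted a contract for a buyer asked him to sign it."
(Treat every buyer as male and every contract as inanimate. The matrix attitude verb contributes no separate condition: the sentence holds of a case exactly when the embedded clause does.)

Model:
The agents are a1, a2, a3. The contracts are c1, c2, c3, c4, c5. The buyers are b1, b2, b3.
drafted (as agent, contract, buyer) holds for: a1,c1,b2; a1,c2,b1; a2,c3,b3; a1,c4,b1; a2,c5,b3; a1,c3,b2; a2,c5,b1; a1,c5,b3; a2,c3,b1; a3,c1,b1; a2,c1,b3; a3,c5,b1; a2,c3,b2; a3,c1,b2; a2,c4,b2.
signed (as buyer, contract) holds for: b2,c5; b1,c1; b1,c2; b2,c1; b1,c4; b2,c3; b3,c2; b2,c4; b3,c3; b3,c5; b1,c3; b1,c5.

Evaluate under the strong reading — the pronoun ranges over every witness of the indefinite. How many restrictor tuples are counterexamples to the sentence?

1

"him" takes "a buyer" as antecedent and "it" takes "a contract"; both are donkey pronouns co-varying with the restrictor.
Strong reading: for every (a,c,b) with drafted(a,c,b), signed(b,c).
Restrictor triples: (a1,c1,b2)→signed(b2,c1) ✓  (a1,c2,b1)→signed(b1,c2) ✓  (a1,c3,b2)→signed(b2,c3) ✓  (a1,c4,b1)→signed(b1,c4) ✓  (a1,c5,b3)→signed(b3,c5) ✓  (a2,c1,b3)→signed(b3,c1) ✗  (a2,c3,b1)→signed(b1,c3) ✓  (a2,c3,b2)→signed(b2,c3) ✓  (a2,c3,b3)→signed(b3,c3) ✓  (a2,c4,b2)→signed(b2,c4) ✓  (a2,c5,b1)→signed(b1,c5) ✓  (a2,c5,b3)→signed(b3,c5) ✓  (a3,c1,b1)→signed(b1,c1) ✓  (a3,c1,b2)→signed(b2,c1) ✓  (a3,c5,b1)→signed(b1,c5) ✓
Counterexamples (restrictor triples failing the scope): 1.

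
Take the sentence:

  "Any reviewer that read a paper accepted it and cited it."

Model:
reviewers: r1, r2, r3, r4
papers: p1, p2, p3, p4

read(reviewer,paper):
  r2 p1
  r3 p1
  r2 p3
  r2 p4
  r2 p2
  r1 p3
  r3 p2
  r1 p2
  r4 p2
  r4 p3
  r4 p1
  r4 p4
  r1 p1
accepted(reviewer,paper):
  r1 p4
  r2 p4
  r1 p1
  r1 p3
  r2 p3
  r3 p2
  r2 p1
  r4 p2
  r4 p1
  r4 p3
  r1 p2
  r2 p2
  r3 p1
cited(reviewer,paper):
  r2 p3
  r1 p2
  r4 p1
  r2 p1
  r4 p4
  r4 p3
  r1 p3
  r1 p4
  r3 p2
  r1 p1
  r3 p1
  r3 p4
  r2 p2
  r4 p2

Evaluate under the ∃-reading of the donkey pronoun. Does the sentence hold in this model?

"it" takes "a paper" as antecedent — a donkey pronoun bound across the clause boundary.
Weak reading: every reviewer r with some read-paper has at least one read-paper p such that accepted(r,p) ∧ cited(r,p).
Per reviewer: r1:✓  r2:✓  r3:✓  r4:✓
Every reviewer in the restrictor has a witness.

True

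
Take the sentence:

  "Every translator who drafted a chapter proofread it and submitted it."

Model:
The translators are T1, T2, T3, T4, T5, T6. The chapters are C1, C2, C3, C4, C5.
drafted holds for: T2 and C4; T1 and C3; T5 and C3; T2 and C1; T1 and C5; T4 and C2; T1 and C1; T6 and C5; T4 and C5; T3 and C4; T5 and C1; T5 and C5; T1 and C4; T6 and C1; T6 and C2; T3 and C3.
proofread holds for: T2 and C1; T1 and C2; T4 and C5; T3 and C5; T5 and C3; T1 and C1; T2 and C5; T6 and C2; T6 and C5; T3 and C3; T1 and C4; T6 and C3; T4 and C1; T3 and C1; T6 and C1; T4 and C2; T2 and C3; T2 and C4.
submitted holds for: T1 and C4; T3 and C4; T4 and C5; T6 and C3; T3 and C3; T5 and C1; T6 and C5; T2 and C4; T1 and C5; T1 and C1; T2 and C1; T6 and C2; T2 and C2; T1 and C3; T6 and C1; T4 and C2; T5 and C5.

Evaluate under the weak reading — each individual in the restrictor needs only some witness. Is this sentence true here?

"it" takes "a chapter" as antecedent — a donkey pronoun bound across the clause boundary.
Weak reading: every translator t with some drafted-chapter has at least one drafted-chapter c such that proofread(t,c) ∧ submitted(t,c).
Per translator: T1:✓  T2:✓  T3:✓  T4:✓  T5:✗  T6:✓
T5 has no witness among its drafted-chapters.

False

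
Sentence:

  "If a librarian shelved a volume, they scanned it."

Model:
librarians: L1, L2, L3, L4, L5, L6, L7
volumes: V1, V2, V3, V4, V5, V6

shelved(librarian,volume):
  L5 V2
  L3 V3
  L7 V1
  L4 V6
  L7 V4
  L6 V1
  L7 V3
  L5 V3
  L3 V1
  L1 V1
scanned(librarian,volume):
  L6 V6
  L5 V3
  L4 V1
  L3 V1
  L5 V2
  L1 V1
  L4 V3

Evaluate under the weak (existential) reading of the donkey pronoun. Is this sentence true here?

False

"it" takes "a volume" as antecedent — a donkey pronoun bound across the clause boundary.
Weak reading: every librarian l with some shelved-volume has at least one shelved-volume v such that scanned(l,v).
Per librarian: L1:✓  L3:✓  L4:✗  L5:✓  L6:✗  L7:✗
L4 has no witness among its shelved-volumes.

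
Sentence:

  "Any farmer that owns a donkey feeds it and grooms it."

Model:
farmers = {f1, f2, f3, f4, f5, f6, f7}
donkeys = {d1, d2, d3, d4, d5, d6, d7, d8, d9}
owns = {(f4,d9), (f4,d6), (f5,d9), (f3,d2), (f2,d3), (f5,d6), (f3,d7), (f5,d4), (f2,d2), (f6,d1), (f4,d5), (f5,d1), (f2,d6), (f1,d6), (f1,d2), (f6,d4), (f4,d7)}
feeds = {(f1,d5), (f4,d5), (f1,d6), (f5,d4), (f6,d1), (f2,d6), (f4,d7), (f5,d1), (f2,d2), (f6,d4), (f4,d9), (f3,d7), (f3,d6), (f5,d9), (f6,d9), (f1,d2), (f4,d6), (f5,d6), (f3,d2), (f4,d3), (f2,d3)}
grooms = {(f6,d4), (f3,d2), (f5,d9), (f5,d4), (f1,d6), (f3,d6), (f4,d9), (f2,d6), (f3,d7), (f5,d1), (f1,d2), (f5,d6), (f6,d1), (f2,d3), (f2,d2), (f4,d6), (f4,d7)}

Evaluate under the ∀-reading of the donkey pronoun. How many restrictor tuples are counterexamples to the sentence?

"it" takes "a donkey" as antecedent — a donkey pronoun bound across the clause boundary.
Strong reading: for every (f,d) with owns(f,d), feeds(f,d) ∧ grooms(f,d).
Restrictor pairs: (f1,d2) ✓  (f1,d6) ✓  (f2,d2) ✓  (f2,d3) ✓  (f2,d6) ✓  (f3,d2) ✓  (f3,d7) ✓  (f4,d5) ✗  (f4,d6) ✓  (f4,d7) ✓  (f4,d9) ✓  (f5,d1) ✓  (f5,d4) ✓  (f5,d6) ✓  (f5,d9) ✓  (f6,d1) ✓  (f6,d4) ✓
Counterexamples (restrictor pairs failing the scope): 1.

1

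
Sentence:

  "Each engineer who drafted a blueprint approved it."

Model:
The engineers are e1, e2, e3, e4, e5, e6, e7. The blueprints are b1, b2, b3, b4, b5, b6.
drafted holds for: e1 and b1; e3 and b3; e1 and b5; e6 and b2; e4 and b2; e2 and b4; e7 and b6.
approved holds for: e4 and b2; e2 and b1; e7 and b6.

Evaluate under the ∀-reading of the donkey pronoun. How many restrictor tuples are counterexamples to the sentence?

"it" takes "a blueprint" as antecedent — a donkey pronoun bound across the clause boundary.
Strong reading: for every (e,b) with drafted(e,b), approved(e,b).
Restrictor pairs: (e1,b1) ✗  (e1,b5) ✗  (e2,b4) ✗  (e3,b3) ✗  (e4,b2) ✓  (e6,b2) ✗  (e7,b6) ✓
Counterexamples (restrictor pairs failing the scope): 5.

5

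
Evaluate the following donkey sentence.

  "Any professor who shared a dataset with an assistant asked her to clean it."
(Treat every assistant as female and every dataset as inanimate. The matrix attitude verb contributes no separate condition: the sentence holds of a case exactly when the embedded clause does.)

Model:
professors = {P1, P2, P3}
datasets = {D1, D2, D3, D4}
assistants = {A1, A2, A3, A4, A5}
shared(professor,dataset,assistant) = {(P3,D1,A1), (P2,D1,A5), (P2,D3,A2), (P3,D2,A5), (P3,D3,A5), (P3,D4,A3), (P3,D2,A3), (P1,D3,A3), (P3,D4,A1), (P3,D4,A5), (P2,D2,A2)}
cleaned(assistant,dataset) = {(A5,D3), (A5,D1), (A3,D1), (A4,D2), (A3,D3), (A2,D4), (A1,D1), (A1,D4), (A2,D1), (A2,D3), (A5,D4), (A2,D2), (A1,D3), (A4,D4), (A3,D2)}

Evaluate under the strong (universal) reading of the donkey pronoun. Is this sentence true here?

False

"her" takes "an assistant" as antecedent and "it" takes "a dataset"; both are donkey pronouns co-varying with the restrictor.
Strong reading: for every (p,d,a) with shared(p,d,a), cleaned(a,d).
Restrictor triples: (P1,D3,A3)→cleaned(A3,D3) ✓  (P2,D1,A5)→cleaned(A5,D1) ✓  (P2,D2,A2)→cleaned(A2,D2) ✓  (P2,D3,A2)→cleaned(A2,D3) ✓  (P3,D1,A1)→cleaned(A1,D1) ✓  (P3,D2,A3)→cleaned(A3,D2) ✓  (P3,D2,A5)→cleaned(A5,D2) ✗  (P3,D3,A5)→cleaned(A5,D3) ✓  (P3,D4,A1)→cleaned(A1,D4) ✓  (P3,D4,A3)→cleaned(A3,D4) ✗  (P3,D4,A5)→cleaned(A5,D4) ✓
Counterexample: (P3,D2,A5) — cleaned(A5,D2) does not hold.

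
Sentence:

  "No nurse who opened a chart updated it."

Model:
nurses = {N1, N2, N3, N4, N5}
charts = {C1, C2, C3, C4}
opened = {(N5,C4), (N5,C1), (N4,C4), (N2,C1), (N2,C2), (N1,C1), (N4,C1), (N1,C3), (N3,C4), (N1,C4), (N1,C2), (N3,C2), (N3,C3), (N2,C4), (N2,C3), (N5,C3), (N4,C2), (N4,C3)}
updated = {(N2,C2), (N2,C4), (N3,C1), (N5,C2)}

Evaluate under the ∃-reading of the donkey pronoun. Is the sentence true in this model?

False

"it" takes "a chart" as antecedent — a donkey pronoun bound across the clause boundary.
Truth condition: for no (n,c) with opened(n,c) does updated(n,c) hold.
Restrictor pairs — does the scope hold? (N1,C1):fails  (N1,C2):fails  (N1,C3):fails  (N1,C4):fails  (N2,C1):fails  (N2,C2):holds  (N2,C3):fails  (N2,C4):holds  (N3,C2):fails  (N3,C3):fails  (N3,C4):fails  (N4,C1):fails  (N4,C2):fails  (N4,C3):fails  (N4,C4):fails  (N5,C1):fails  (N5,C3):fails  (N5,C4):fails
Scope holds for 2 pair(s), so the sentence is false.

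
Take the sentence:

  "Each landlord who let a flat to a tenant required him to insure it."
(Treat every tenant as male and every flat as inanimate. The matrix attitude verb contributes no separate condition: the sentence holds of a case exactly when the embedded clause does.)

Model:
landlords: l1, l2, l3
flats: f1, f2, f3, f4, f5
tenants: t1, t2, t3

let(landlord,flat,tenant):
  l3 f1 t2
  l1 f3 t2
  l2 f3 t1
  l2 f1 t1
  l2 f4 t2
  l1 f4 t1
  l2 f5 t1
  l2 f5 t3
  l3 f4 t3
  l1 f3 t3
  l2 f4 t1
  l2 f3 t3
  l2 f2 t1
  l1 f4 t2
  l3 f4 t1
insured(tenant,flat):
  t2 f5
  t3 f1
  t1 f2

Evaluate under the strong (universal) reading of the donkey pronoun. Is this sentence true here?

False

"him" takes "a tenant" as antecedent and "it" takes "a flat"; both are donkey pronouns co-varying with the restrictor.
Strong reading: for every (l,f,t) with let(l,f,t), insured(t,f).
Restrictor triples: (l1,f3,t2)→insured(t2,f3) ✗  (l1,f3,t3)→insured(t3,f3) ✗  (l1,f4,t1)→insured(t1,f4) ✗  (l1,f4,t2)→insured(t2,f4) ✗  (l2,f1,t1)→insured(t1,f1) ✗  (l2,f2,t1)→insured(t1,f2) ✓  (l2,f3,t1)→insured(t1,f3) ✗  (l2,f3,t3)→insured(t3,f3) ✗  (l2,f4,t1)→insured(t1,f4) ✗  (l2,f4,t2)→insured(t2,f4) ✗  (l2,f5,t1)→insured(t1,f5) ✗  (l2,f5,t3)→insured(t3,f5) ✗  (l3,f1,t2)→insured(t2,f1) ✗  (l3,f4,t1)→insured(t1,f4) ✗  (l3,f4,t3)→insured(t3,f4) ✗
Counterexample: (l1,f3,t2) — insured(t2,f3) does not hold.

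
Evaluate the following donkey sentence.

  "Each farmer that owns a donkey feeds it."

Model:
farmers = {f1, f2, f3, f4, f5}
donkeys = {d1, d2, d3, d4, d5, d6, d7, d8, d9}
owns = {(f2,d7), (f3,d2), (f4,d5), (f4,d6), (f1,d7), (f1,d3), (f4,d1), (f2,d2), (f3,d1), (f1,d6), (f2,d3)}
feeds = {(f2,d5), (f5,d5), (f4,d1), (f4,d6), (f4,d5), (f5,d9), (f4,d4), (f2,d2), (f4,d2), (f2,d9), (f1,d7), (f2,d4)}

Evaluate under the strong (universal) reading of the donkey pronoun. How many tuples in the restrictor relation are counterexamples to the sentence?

6

"it" takes "a donkey" as antecedent — a donkey pronoun bound across the clause boundary.
Strong reading: for every (f,d) with owns(f,d), feeds(f,d).
Restrictor pairs: (f1,d3) ✗  (f1,d6) ✗  (f1,d7) ✓  (f2,d2) ✓  (f2,d3) ✗  (f2,d7) ✗  (f3,d1) ✗  (f3,d2) ✗  (f4,d1) ✓  (f4,d5) ✓  (f4,d6) ✓
Counterexamples (restrictor pairs failing the scope): 6.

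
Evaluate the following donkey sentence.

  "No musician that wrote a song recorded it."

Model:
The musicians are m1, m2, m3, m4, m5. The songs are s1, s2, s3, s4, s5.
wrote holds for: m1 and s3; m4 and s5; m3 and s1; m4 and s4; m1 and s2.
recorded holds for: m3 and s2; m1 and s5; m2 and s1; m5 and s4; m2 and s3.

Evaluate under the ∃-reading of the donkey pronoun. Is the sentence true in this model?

True

"it" takes "a song" as antecedent — a donkey pronoun bound across the clause boundary.
Truth condition: for no (m,s) with wrote(m,s) does recorded(m,s) hold.
Restrictor pairs — does the scope hold? (m1,s2):fails  (m1,s3):fails  (m3,s1):fails  (m4,s4):fails  (m4,s5):fails
Scope holds for no restrictor pair, so the sentence is true.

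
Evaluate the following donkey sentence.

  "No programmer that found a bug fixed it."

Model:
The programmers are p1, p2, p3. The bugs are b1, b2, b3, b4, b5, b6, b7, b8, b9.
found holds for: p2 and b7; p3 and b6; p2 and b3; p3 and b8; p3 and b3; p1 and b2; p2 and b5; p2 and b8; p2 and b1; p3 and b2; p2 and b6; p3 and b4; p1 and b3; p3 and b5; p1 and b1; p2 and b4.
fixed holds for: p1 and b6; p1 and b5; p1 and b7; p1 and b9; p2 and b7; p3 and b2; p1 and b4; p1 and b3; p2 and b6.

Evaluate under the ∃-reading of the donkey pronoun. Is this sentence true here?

"it" takes "a bug" as antecedent — a donkey pronoun bound across the clause boundary.
Truth condition: for no (p,b) with found(p,b) does fixed(p,b) hold.
Restrictor pairs — does the scope hold? (p1,b1):fails  (p1,b2):fails  (p1,b3):holds  (p2,b1):fails  (p2,b3):fails  (p2,b4):fails  (p2,b5):fails  (p2,b6):holds  (p2,b7):holds  (p2,b8):fails  (p3,b2):holds  (p3,b3):fails  (p3,b4):fails  (p3,b5):fails  (p3,b6):fails  (p3,b8):fails
Scope holds for 4 pair(s), so the sentence is false.

False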